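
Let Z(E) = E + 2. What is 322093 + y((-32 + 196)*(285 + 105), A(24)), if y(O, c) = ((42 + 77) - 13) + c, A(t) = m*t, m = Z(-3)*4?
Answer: 322103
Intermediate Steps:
Z(E) = 2 + E
m = -4 (m = (2 - 3)*4 = -1*4 = -4)
A(t) = -4*t
y(O, c) = 106 + c (y(O, c) = (119 - 13) + c = 106 + c)
322093 + y((-32 + 196)*(285 + 105), A(24)) = 322093 + (106 - 4*24) = 322093 + (106 - 96) = 322093 + 10 = 322103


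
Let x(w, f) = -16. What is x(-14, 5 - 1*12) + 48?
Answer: 32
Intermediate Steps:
x(-14, 5 - 1*12) + 48 = -16 + 48 = 32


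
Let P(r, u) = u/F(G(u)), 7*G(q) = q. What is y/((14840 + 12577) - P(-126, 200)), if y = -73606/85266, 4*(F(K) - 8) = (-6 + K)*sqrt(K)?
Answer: -146368579502899/4649009124000164913 - 10176029500*sqrt(14)/4649009124000164913 ≈ -3.1492e-5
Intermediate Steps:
G(q) = q/7
F(K) = 8 + sqrt(K)*(-6 + K)/4 (F(K) = 8 + ((-6 + K)*sqrt(K))/4 = 8 + (sqrt(K)*(-6 + K))/4 = 8 + sqrt(K)*(-6 + K)/4)
P(r, u) = u/(8 - 3*sqrt(7)*sqrt(u)/14 + sqrt(7)*u**(3/2)/196) (P(r, u) = u/(8 - 3*sqrt(7)*sqrt(u)/7/2 + (u/7)**(3/2)/4) = u/(8 - 3*sqrt(7)*sqrt(u)/14 + (sqrt(7)*u**(3/2)/49)/4) = u/(8 - 3*sqrt(7)*sqrt(u)/14 + sqrt(7)*u**(3/2)/196))
y = -36803/42633 (y = -73606*1/85266 = -36803/42633 ≈ -0.86325)
y/((14840 + 12577) - P(-126, 200)) = -36803/(42633*((14840 + 12577) - 196*200/(1568 + sqrt(7)*200**(3/2) - 42*sqrt(7)*sqrt(200)))) = -36803/(42633*(27417 - 196*200/(1568 + sqrt(7)*(2000*sqrt(2)) - 42*sqrt(7)*10*sqrt(2)))) = -36803/(42633*(27417 - 196*200/(1568 + 2000*sqrt(14) - 420*sqrt(14)))) = -36803/(42633*(27417 - 196*200/(1568 + 1580*sqrt(14)))) = -36803/(42633*(27417 - 39200/(1568 + 1580*sqrt(14))))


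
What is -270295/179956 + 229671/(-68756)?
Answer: -7489384687/1546631842 ≈ -4.8424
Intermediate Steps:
-270295/179956 + 229671/(-68756) = -270295*1/179956 + 229671*(-1/68756) = -270295/179956 - 229671/68756 = -7489384687/1546631842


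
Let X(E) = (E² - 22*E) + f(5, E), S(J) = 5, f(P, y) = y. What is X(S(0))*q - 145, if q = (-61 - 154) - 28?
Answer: 19295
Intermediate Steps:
q = -243 (q = -215 - 28 = -243)
X(E) = E² - 21*E (X(E) = (E² - 22*E) + E = E² - 21*E)
X(S(0))*q - 145 = (5*(-21 + 5))*(-243) - 145 = (5*(-16))*(-243) - 145 = -80*(-243) - 145 = 19440 - 145 = 19295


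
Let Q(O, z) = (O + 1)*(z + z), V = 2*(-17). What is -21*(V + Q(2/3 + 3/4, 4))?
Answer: 308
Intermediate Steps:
V = -34
Q(O, z) = 2*z*(1 + O) (Q(O, z) = (1 + O)*(2*z) = 2*z*(1 + O))
-21*(V + Q(2/3 + 3/4, 4)) = -21*(-34 + 2*4*(1 + (2/3 + 3/4))) = -21*(-34 + 2*4*(1 + (2*(⅓) + 3*(¼)))) = -21*(-34 + 2*4*(1 + (⅔ + ¾))) = -21*(-34 + 2*4*(1 + 17/12)) = -21*(-34 + 2*4*(29/12)) = -21*(-34 + 58/3) = -21*(-44/3) = 308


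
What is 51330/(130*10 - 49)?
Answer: 17110/417 ≈ 41.031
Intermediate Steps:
51330/(130*10 - 49) = 51330/(1300 - 49) = 51330/1251 = 51330*(1/1251) = 17110/417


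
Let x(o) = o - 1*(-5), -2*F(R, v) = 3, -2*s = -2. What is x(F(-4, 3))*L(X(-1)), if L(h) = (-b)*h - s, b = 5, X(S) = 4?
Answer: -147/2 ≈ -73.500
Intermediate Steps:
s = 1 (s = -½*(-2) = 1)
F(R, v) = -3/2 (F(R, v) = -½*3 = -3/2)
L(h) = -1 - 5*h (L(h) = (-1*5)*h - 1*1 = -5*h - 1 = -1 - 5*h)
x(o) = 5 + o (x(o) = o + 5 = 5 + o)
x(F(-4, 3))*L(X(-1)) = (5 - 3/2)*(-1 - 5*4) = 7*(-1 - 20)/2 = (7/2)*(-21) = -147/2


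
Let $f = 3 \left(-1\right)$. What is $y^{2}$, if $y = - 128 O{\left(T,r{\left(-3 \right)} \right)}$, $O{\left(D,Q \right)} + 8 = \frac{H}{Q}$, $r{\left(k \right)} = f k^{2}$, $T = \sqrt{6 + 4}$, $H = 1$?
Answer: $\frac{771506176}{729} \approx 1.0583 \cdot 10^{6}$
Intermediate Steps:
$T = \sqrt{10} \approx 3.1623$
$f = -3$
$r{\left(k \right)} = - 3 k^{2}$
$O{\left(D,Q \right)} = -8 + \frac{1}{Q}$ ($O{\left(D,Q \right)} = -8 + 1 \frac{1}{Q} = -8 + \frac{1}{Q}$)
$y = \frac{27776}{27}$ ($y = - 128 \left(-8 + \frac{1}{\left(-3\right) \left(-3\right)^{2}}\right) = - 128 \left(-8 + \frac{1}{\left(-3\right) 9}\right) = - 128 \left(-8 + \frac{1}{-27}\right) = - 128 \left(-8 - \frac{1}{27}\right) = \left(-128\right) \left(- \frac{217}{27}\right) = \frac{27776}{27} \approx 1028.7$)
$y^{2} = \left(\frac{27776}{27}\right)^{2} = \frac{771506176}{729}$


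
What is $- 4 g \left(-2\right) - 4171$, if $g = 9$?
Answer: $-4099$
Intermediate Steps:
$- 4 g \left(-2\right) - 4171 = \left(-4\right) 9 \left(-2\right) - 4171 = \left(-36\right) \left(-2\right) - 4171 = 72 - 4171 = -4099$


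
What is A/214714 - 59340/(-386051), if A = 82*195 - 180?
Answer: 9422297535/41445277207 ≈ 0.22734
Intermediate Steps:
A = 15810 (A = 15990 - 180 = 15810)
A/214714 - 59340/(-386051) = 15810/214714 - 59340/(-386051) = 15810*(1/214714) - 59340*(-1/386051) = 7905/107357 + 59340/386051 = 9422297535/41445277207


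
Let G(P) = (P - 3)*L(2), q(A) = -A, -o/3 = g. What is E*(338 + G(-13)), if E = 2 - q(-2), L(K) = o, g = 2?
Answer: 0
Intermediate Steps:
o = -6 (o = -3*2 = -6)
L(K) = -6
G(P) = 18 - 6*P (G(P) = (P - 3)*(-6) = (-3 + P)*(-6) = 18 - 6*P)
E = 0 (E = 2 - (-1)*(-2) = 2 - 1*2 = 2 - 2 = 0)
E*(338 + G(-13)) = 0*(338 + (18 - 6*(-13))) = 0*(338 + (18 + 78)) = 0*(338 + 96) = 0*434 = 0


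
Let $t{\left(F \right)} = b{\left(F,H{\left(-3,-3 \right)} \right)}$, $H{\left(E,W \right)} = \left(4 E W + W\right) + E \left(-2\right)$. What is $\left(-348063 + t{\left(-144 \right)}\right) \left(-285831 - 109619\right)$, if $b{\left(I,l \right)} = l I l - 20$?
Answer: $224262463150$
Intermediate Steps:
$H{\left(E,W \right)} = W - 2 E + 4 E W$ ($H{\left(E,W \right)} = \left(4 E W + W\right) - 2 E = \left(W + 4 E W\right) - 2 E = W - 2 E + 4 E W$)
$b{\left(I,l \right)} = -20 + I l^{2}$ ($b{\left(I,l \right)} = I l l - 20 = I l^{2} - 20 = -20 + I l^{2}$)
$t{\left(F \right)} = -20 + 1521 F$ ($t{\left(F \right)} = -20 + F \left(-3 - -6 + 4 \left(-3\right) \left(-3\right)\right)^{2} = -20 + F \left(-3 + 6 + 36\right)^{2} = -20 + F 39^{2} = -20 + F 1521 = -20 + 1521 F$)
$\left(-348063 + t{\left(-144 \right)}\right) \left(-285831 - 109619\right) = \left(-348063 + \left(-20 + 1521 \left(-144\right)\right)\right) \left(-285831 - 109619\right) = \left(-348063 - 219044\right) \left(-395450\right) = \left(-567107\right) \left(-395450\right) = 224262463150$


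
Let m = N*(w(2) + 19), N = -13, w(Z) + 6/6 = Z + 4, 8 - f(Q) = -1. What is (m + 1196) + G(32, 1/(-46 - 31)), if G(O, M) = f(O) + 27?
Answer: 920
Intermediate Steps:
f(Q) = 9 (f(Q) = 8 - 1*(-1) = 8 + 1 = 9)
w(Z) = 3 + Z (w(Z) = -1 + (Z + 4) = -1 + (4 + Z) = 3 + Z)
G(O, M) = 36 (G(O, M) = 9 + 27 = 36)
m = -312 (m = -13*((3 + 2) + 19) = -13*(5 + 19) = -13*24 = -312)
(m + 1196) + G(32, 1/(-46 - 31)) = (-312 + 1196) + 36 = 884 + 36 = 920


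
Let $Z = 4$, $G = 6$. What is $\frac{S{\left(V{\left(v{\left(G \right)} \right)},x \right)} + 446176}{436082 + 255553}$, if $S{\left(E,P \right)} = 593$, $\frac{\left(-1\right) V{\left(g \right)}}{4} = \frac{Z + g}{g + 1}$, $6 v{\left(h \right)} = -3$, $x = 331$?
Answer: $\frac{148923}{230545} \approx 0.64596$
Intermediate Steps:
$v{\left(h \right)} = - \frac{1}{2}$ ($v{\left(h \right)} = \frac{1}{6} \left(-3\right) = - \frac{1}{2}$)
$V{\left(g \right)} = - \frac{4 \left(4 + g\right)}{1 + g}$ ($V{\left(g \right)} = - 4 \frac{4 + g}{g + 1} = - 4 \frac{4 + g}{1 + g} = - \frac{4 \left(4 + g\right)}{1 + g}$)
$\frac{S{\left(V{\left(v{\left(G \right)} \right)},x \right)} + 446176}{436082 + 255553} = \frac{593 + 446176}{436082 + 255553} = \frac{446769}{691635} = 446769 \cdot \frac{1}{691635} = \frac{148923}{230545}$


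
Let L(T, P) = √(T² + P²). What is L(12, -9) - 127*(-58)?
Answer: 7381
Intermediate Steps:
L(T, P) = √(P² + T²)
L(12, -9) - 127*(-58) = √((-9)² + 12²) - 127*(-58) = √(81 + 144) + 7366 = √225 + 7366 = 15 + 7366 = 7381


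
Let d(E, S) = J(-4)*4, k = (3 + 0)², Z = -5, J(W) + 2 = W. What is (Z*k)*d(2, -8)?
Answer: 1080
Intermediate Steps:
J(W) = -2 + W
k = 9 (k = 3² = 9)
d(E, S) = -24 (d(E, S) = (-2 - 4)*4 = -6*4 = -24)
(Z*k)*d(2, -8) = -5*9*(-24) = -45*(-24) = 1080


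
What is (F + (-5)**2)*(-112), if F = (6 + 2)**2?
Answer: -9968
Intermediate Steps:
F = 64 (F = 8**2 = 64)
(F + (-5)**2)*(-112) = (64 + (-5)**2)*(-112) = (64 + 25)*(-112) = 89*(-112) = -9968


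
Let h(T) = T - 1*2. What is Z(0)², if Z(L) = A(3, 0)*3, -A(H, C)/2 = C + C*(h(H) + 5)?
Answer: 0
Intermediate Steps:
h(T) = -2 + T (h(T) = T - 2 = -2 + T)
A(H, C) = -2*C - 2*C*(3 + H) (A(H, C) = -2*(C + C*((-2 + H) + 5)) = -2*(C + C*(3 + H)) = -2*C - 2*C*(3 + H))
Z(L) = 0 (Z(L) = -2*0*(4 + 3)*3 = -2*0*7*3 = 0*3 = 0)
Z(0)² = 0² = 0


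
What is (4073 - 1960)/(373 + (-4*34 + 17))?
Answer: 2113/254 ≈ 8.3189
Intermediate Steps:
(4073 - 1960)/(373 + (-4*34 + 17)) = 2113/(373 + (-136 + 17)) = 2113/(373 - 119) = 2113/254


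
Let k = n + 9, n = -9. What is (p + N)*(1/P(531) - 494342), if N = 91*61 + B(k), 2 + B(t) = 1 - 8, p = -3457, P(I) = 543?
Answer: -186557254975/181 ≈ -1.0307e+9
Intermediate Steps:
k = 0 (k = -9 + 9 = 0)
B(t) = -9 (B(t) = -2 + (1 - 8) = -2 - 7 = -9)
N = 5542 (N = 91*61 - 9 = 5551 - 9 = 5542)
(p + N)*(1/P(531) - 494342) = (-3457 + 5542)*(1/543 - 494342) = 2085*(1/543 - 494342) = 2085*(-268427705/543) = -186557254975/181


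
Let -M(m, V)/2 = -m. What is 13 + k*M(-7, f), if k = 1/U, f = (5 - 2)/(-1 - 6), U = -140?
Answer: 131/10 ≈ 13.100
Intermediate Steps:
f = -3/7 (f = 3/(-7) = 3*(-⅐) = -3/7 ≈ -0.42857)
k = -1/140 (k = 1/(-140) = -1/140 ≈ -0.0071429)
M(m, V) = 2*m (M(m, V) = -(-2)*m = 2*m)
13 + k*M(-7, f) = 13 - (-7)/70 = 13 - 1/140*(-14) = 13 + ⅒ = 131/10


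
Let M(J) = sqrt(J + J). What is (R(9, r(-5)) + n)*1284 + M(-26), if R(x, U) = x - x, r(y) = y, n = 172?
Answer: 220848 + 2*I*sqrt(13) ≈ 2.2085e+5 + 7.2111*I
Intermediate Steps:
R(x, U) = 0
M(J) = sqrt(2)*sqrt(J) (M(J) = sqrt(2*J) = sqrt(2)*sqrt(J))
(R(9, r(-5)) + n)*1284 + M(-26) = (0 + 172)*1284 + sqrt(2)*sqrt(-26) = 172*1284 + sqrt(2)*(I*sqrt(26)) = 220848 + 2*I*sqrt(13)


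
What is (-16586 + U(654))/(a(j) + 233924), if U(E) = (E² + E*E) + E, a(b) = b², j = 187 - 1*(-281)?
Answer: 209875/113237 ≈ 1.8534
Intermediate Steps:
j = 468 (j = 187 + 281 = 468)
U(E) = E + 2*E² (U(E) = (E² + E²) + E = 2*E² + E = E + 2*E²)
(-16586 + U(654))/(a(j) + 233924) = (-16586 + 654*(1 + 2*654))/(468² + 233924) = (-16586 + 654*(1 + 1308))/(219024 + 233924) = (-16586 + 654*1309)/452948 = (-16586 + 856086)*(1/452948) = 839500*(1/452948) = 209875/113237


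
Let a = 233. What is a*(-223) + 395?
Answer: -51564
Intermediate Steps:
a*(-223) + 395 = 233*(-223) + 395 = -51959 + 395 = -51564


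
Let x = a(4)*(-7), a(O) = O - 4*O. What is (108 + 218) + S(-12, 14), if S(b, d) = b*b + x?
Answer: 554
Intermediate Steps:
a(O) = -3*O
x = 84 (x = -3*4*(-7) = -12*(-7) = 84)
S(b, d) = 84 + b**2 (S(b, d) = b*b + 84 = b**2 + 84 = 84 + b**2)
(108 + 218) + S(-12, 14) = (108 + 218) + (84 + (-12)**2) = 326 + (84 + 144) = 326 + 228 = 554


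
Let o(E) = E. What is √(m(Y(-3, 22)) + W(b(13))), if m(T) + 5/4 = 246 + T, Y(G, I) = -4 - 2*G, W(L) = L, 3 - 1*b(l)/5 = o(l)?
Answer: √787/2 ≈ 14.027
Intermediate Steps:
b(l) = 15 - 5*l
m(T) = 979/4 + T (m(T) = -5/4 + (246 + T) = 979/4 + T)
√(m(Y(-3, 22)) + W(b(13))) = √((979/4 + (-4 - 2*(-3))) + (15 - 5*13)) = √((979/4 + (-4 + 6)) + (15 - 65)) = √((979/4 + 2) - 50) = √(987/4 - 50) = √(787/4) = √787/2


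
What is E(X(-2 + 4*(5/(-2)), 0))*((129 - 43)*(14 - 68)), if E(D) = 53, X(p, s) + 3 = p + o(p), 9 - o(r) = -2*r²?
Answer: -246132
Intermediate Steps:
o(r) = 9 + 2*r² (o(r) = 9 - (-2)*r² = 9 + 2*r²)
X(p, s) = 6 + p + 2*p² (X(p, s) = -3 + (p + (9 + 2*p²)) = -3 + (9 + p + 2*p²) = 6 + p + 2*p²)
E(X(-2 + 4*(5/(-2)), 0))*((129 - 43)*(14 - 68)) = 53*((129 - 43)*(14 - 68)) = 53*(86*(-54)) = 53*(-4644) = -246132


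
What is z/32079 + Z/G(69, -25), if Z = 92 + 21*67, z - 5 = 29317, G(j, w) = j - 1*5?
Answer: 16654343/684352 ≈ 24.336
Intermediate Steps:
G(j, w) = -5 + j (G(j, w) = j - 5 = -5 + j)
z = 29322 (z = 5 + 29317 = 29322)
Z = 1499 (Z = 92 + 1407 = 1499)
z/32079 + Z/G(69, -25) = 29322/32079 + 1499/(-5 + 69) = 29322*(1/32079) + 1499/64 = 9774/10693 + 1499*(1/64) = 9774/10693 + 1499/64 = 16654343/684352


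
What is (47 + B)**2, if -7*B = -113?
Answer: 195364/49 ≈ 3987.0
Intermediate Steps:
B = 113/7 (B = -1/7*(-113) = 113/7 ≈ 16.143)
(47 + B)**2 = (47 + 113/7)**2 = (442/7)**2 = 195364/49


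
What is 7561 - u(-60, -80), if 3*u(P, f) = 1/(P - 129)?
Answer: 4287088/567 ≈ 7561.0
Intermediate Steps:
u(P, f) = 1/(3*(-129 + P)) (u(P, f) = 1/(3*(P - 129)) = 1/(3*(-129 + P)))
7561 - u(-60, -80) = 7561 - 1/(3*(-129 - 60)) = 7561 - 1/(3*(-189)) = 7561 - (-1)/(3*189) = 7561 - 1*(-1/567) = 7561 + 1/567 = 4287088/567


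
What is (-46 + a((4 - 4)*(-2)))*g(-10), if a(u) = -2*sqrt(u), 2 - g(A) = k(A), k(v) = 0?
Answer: -92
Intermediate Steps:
g(A) = 2 (g(A) = 2 - 1*0 = 2 + 0 = 2)
(-46 + a((4 - 4)*(-2)))*g(-10) = (-46 - 2*I*sqrt(2)*sqrt(4 - 4))*2 = (-46 - 2*sqrt(0*(-2)))*2 = (-46 - 2*sqrt(0))*2 = (-46 - 2*0)*2 = (-46 + 0)*2 = -46*2 = -92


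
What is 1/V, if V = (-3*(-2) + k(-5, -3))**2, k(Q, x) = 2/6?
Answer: 9/361 ≈ 0.024931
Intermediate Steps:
k(Q, x) = 1/3 (k(Q, x) = 2*(1/6) = 1/3)
V = 361/9 (V = (-3*(-2) + 1/3)**2 = (6 + 1/3)**2 = (19/3)**2 = 361/9 ≈ 40.111)
1/V = 1/(361/9) = 9/361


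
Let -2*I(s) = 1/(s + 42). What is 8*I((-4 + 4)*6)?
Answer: -2/21 ≈ -0.095238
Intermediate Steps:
I(s) = -1/(2*(42 + s)) (I(s) = -1/(2*(s + 42)) = -1/(2*(42 + s)))
8*I((-4 + 4)*6) = 8*(-1/(84 + 2*((-4 + 4)*6))) = 8*(-1/(84 + 2*(0*6))) = 8*(-1/(84 + 2*0)) = 8*(-1/(84 + 0)) = 8*(-1/84) = -2/21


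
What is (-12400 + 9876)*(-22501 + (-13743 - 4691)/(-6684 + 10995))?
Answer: 244879098380/4311 ≈ 5.6803e+7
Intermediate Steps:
(-12400 + 9876)*(-22501 + (-13743 - 4691)/(-6684 + 10995)) = -2524*(-22501 - 18434/4311) = -2524*(-97020245/4311) = 244879098380/4311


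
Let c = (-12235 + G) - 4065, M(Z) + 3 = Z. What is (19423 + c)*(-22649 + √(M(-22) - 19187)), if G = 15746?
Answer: -427363981 + 37738*I*√4803 ≈ -4.2736e+8 + 2.6154e+6*I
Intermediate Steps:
M(Z) = -3 + Z
c = -554 (c = (-12235 + 15746) - 4065 = 3511 - 4065 = -554)
(19423 + c)*(-22649 + √(M(-22) - 19187)) = (19423 - 554)*(-22649 + √((-3 - 22) - 19187)) = 18869*(-22649 + √(-25 - 19187)) = 18869*(-22649 + √(-19212)) = 18869*(-22649 + 2*I*√4803) = -427363981 + 37738*I*√4803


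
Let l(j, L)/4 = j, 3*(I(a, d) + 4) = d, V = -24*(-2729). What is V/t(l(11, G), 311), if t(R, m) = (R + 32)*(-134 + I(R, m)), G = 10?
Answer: -49122/1957 ≈ -25.101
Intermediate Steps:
V = 65496
I(a, d) = -4 + d/3
l(j, L) = 4*j
t(R, m) = (-138 + m/3)*(32 + R) (t(R, m) = (R + 32)*(-134 + (-4 + m/3)) = (32 + R)*(-138 + m/3) = (-138 + m/3)*(32 + R))
V/t(l(11, G), 311) = 65496/(-4416 - 552*11 + (32/3)*311 + (⅓)*(4*11)*311) = 65496/(-4416 - 138*44 + 9952/3 + (⅓)*44*311) = 65496/(-4416 - 6072 + 9952/3 + 13684/3) = 65496/(-7828/3) = 65496*(-3/7828) = -49122/1957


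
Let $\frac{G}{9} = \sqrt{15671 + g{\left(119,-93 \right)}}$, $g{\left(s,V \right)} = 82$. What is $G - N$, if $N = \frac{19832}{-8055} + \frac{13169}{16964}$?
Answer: $\frac{230353753}{136645020} + 9 \sqrt{15753} \approx 1131.3$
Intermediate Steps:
$N = - \frac{230353753}{136645020}$ ($N = 19832 \left(- \frac{1}{8055}\right) + 13169 \cdot \frac{1}{16964} = - \frac{19832}{8055} + \frac{13169}{16964} = - \frac{230353753}{136645020} \approx -1.6858$)
$G = 9 \sqrt{15753}$ ($G = 9 \sqrt{15671 + 82} = 9 \sqrt{15753} \approx 1129.6$)
$G - N = 9 \sqrt{15753} - - \frac{230353753}{136645020} = 9 \sqrt{15753} + \frac{230353753}{136645020} = \frac{230353753}{136645020} + 9 \sqrt{15753}$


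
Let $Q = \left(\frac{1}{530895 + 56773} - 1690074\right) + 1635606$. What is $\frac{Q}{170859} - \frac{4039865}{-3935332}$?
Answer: $\frac{17479363051128034}{24696266186437599} \approx 0.70777$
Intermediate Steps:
$Q = - \frac{32009100623}{587668}$ ($Q = \left(\frac{1}{587668} - 1690074\right) + 1635606 = - \frac{993202407431}{587668} + 1635606 = - \frac{32009100623}{587668} \approx -54468.0$)
$\frac{Q}{170859} - \frac{4039865}{-3935332} = - \frac{32009100623}{587668 \cdot 170859} - \frac{4039865}{-3935332} = \left(- \frac{32009100623}{587668}\right) \frac{1}{170859} - - \frac{4039865}{3935332} = - \frac{32009100623}{100408366812} + \frac{4039865}{3935332} = \frac{17479363051128034}{24696266186437599}$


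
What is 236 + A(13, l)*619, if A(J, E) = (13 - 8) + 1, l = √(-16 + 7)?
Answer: 3950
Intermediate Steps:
l = 3*I (l = √(-9) = 3*I ≈ 3.0*I)
A(J, E) = 6 (A(J, E) = 5 + 1 = 6)
236 + A(13, l)*619 = 236 + 6*619 = 236 + 3714 = 3950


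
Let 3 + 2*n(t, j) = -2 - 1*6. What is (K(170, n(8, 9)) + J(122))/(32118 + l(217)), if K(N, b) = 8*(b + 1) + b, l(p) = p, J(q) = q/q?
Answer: -81/64670 ≈ -0.0012525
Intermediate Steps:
J(q) = 1
n(t, j) = -11/2 (n(t, j) = -3/2 + (-2 - 1*6)/2 = -3/2 + (-2 - 6)/2 = -3/2 + (½)*(-8) = -3/2 - 4 = -11/2)
K(N, b) = 8 + 9*b (K(N, b) = 8*(1 + b) + b = (8 + 8*b) + b = 8 + 9*b)
(K(170, n(8, 9)) + J(122))/(32118 + l(217)) = ((8 + 9*(-11/2)) + 1)/(32118 + 217) = ((8 - 99/2) + 1)/32335 = (-83/2 + 1)*(1/32335) = -81/2*1/32335 = -81/64670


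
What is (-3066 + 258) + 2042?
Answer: -766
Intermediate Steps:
(-3066 + 258) + 2042 = -2808 + 2042 = -766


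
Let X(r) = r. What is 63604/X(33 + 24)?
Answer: 63604/57 ≈ 1115.9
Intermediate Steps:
63604/X(33 + 24) = 63604/(33 + 24) = 63604/57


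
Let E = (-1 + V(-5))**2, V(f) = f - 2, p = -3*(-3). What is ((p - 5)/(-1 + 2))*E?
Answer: 256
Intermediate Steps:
p = 9
V(f) = -2 + f
E = 64 (E = (-1 + (-2 - 5))**2 = (-1 - 7)**2 = (-8)**2 = 64)
((p - 5)/(-1 + 2))*E = ((9 - 5)/(-1 + 2))*64 = (4/1)*64 = (4*1)*64 = 4*64 = 256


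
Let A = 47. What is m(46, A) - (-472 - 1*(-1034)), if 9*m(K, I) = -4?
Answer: -5062/9 ≈ -562.44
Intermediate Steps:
m(K, I) = -4/9 (m(K, I) = (⅑)*(-4) = -4/9)
m(46, A) - (-472 - 1*(-1034)) = -4/9 - (-472 - 1*(-1034)) = -4/9 - (-472 + 1034) = -4/9 - 1*562 = -4/9 - 562 = -5062/9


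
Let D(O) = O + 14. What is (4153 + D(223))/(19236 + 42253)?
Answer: 4390/61489 ≈ 0.071395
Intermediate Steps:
D(O) = 14 + O
(4153 + D(223))/(19236 + 42253) = (4153 + (14 + 223))/(19236 + 42253) = (4153 + 237)/61489 = 4390*(1/61489) = 4390/61489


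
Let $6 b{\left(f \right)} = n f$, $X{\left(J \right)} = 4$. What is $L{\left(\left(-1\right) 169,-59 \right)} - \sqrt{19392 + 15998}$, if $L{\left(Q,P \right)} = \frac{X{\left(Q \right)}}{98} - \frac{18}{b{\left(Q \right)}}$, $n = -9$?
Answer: $- \frac{250}{8281} - \sqrt{35390} \approx -188.15$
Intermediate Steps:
$b{\left(f \right)} = - \frac{3 f}{2}$ ($b{\left(f \right)} = \frac{\left(-9\right) f}{6} = - \frac{3 f}{2}$)
$L{\left(Q,P \right)} = \frac{2}{49} + \frac{12}{Q}$ ($L{\left(Q,P \right)} = \frac{4}{98} - \frac{18}{\left(- \frac{3}{2}\right) Q} = 4 \cdot \frac{1}{98} - 18 \left(- \frac{2}{3 Q}\right) = \frac{2}{49} + \frac{12}{Q}$)
$L{\left(\left(-1\right) 169,-59 \right)} - \sqrt{19392 + 15998} = \left(\frac{2}{49} + \frac{12}{\left(-1\right) 169}\right) - \sqrt{19392 + 15998} = \left(\frac{2}{49} + \frac{12}{-169}\right) - \sqrt{35390} = \left(\frac{2}{49} + 12 \left(- \frac{1}{169}\right)\right) - \sqrt{35390} = \left(\frac{2}{49} - \frac{12}{169}\right) - \sqrt{35390} = - \frac{250}{8281} - \sqrt{35390}$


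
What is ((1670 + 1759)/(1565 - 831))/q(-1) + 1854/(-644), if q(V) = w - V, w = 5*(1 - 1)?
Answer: 105930/59087 ≈ 1.7928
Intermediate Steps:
w = 0 (w = 5*0 = 0)
q(V) = -V (q(V) = 0 - V = -V)
((1670 + 1759)/(1565 - 831))/q(-1) + 1854/(-644) = ((1670 + 1759)/(1565 - 831))/((-1*(-1))) + 1854/(-644) = (3429/734)/1 + 1854*(-1/644) = (3429*(1/734))*1 - 927/322 = (3429/734)*1 - 927/322 = 3429/734 - 927/322 = 105930/59087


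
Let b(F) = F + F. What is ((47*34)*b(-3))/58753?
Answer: -9588/58753 ≈ -0.16319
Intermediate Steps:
b(F) = 2*F
((47*34)*b(-3))/58753 = ((47*34)*(2*(-3)))/58753 = (1598*(-6))*(1/58753) = -9588*1/58753 = -9588/58753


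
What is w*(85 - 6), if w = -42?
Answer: -3318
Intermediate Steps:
w*(85 - 6) = -42*(85 - 6) = -42*79 = -3318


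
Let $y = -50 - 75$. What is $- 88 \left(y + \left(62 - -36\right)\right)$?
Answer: $2376$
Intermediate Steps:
$y = -125$
$- 88 \left(y + \left(62 - -36\right)\right) = - 88 \left(-125 + \left(62 - -36\right)\right) = - 88 \left(-125 + \left(62 + 36\right)\right) = - 88 \left(-125 + 98\right) = \left(-88\right) \left(-27\right) = 2376$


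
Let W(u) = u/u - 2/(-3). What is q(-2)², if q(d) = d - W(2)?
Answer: 121/9 ≈ 13.444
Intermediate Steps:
W(u) = 5/3 (W(u) = 1 - 2*(-⅓) = 1 + ⅔ = 5/3)
q(d) = -5/3 + d (q(d) = d - 1*5/3 = d - 5/3 = -5/3 + d)
q(-2)² = (-5/3 - 2)² = (-11/3)² = 121/9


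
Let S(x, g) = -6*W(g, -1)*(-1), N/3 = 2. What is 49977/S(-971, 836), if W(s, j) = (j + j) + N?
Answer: 16659/8 ≈ 2082.4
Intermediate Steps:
N = 6 (N = 3*2 = 6)
W(s, j) = 6 + 2*j (W(s, j) = (j + j) + 6 = 2*j + 6 = 6 + 2*j)
S(x, g) = 24 (S(x, g) = -6*(6 + 2*(-1))*(-1) = -6*(6 - 2)*(-1) = -6*4*(-1) = -24*(-1) = 24)
49977/S(-971, 836) = 49977/24 = 49977*(1/24) = 16659/8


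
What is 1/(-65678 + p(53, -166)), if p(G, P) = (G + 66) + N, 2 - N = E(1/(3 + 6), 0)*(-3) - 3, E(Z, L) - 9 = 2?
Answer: -1/65521 ≈ -1.5262e-5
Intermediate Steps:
E(Z, L) = 11 (E(Z, L) = 9 + 2 = 11)
N = 38 (N = 2 - (11*(-3) - 3) = 2 - (-33 - 3) = 2 - 1*(-36) = 2 + 36 = 38)
p(G, P) = 104 + G (p(G, P) = (G + 66) + 38 = (66 + G) + 38 = 104 + G)
1/(-65678 + p(53, -166)) = 1/(-65678 + (104 + 53)) = 1/(-65678 + 157) = 1/(-65521) = -1/65521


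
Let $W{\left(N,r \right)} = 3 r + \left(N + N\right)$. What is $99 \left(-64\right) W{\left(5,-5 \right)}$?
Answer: $31680$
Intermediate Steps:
$W{\left(N,r \right)} = 2 N + 3 r$ ($W{\left(N,r \right)} = 3 r + 2 N = 2 N + 3 r$)
$99 \left(-64\right) W{\left(5,-5 \right)} = 99 \left(-64\right) \left(2 \cdot 5 + 3 \left(-5\right)\right) = - 6336 \left(10 - 15\right) = \left(-6336\right) \left(-5\right) = 31680$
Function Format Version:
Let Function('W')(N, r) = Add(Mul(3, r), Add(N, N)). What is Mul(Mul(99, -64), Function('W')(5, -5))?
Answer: 31680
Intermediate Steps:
Function('W')(N, r) = Add(Mul(2, N), Mul(3, r)) (Function('W')(N, r) = Add(Mul(3, r), Mul(2, N)) = Add(Mul(2, N), Mul(3, r)))
Mul(Mul(99, -64), Function('W')(5, -5)) = Mul(Mul(99, -64), Add(Mul(2, 5), Mul(3, -5))) = Mul(-6336, Add(10, -15)) = Mul(-6336, -5) = 31680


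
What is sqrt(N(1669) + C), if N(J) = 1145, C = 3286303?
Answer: 6*sqrt(91318) ≈ 1813.1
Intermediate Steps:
sqrt(N(1669) + C) = sqrt(1145 + 3286303) = sqrt(3287448) = 6*sqrt(91318)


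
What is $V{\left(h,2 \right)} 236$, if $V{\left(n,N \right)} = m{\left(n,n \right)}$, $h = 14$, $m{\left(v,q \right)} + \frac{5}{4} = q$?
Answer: $3009$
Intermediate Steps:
$m{\left(v,q \right)} = - \frac{5}{4} + q$
$V{\left(n,N \right)} = - \frac{5}{4} + n$
$V{\left(h,2 \right)} 236 = \left(- \frac{5}{4} + 14\right) 236 = \frac{51}{4} \cdot 236 = 3009$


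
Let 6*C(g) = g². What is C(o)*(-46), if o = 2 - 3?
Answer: -23/3 ≈ -7.6667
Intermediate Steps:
o = -1
C(g) = g²/6
C(o)*(-46) = ((⅙)*(-1)²)*(-46) = ((⅙)*1)*(-46) = (⅙)*(-46) = -23/3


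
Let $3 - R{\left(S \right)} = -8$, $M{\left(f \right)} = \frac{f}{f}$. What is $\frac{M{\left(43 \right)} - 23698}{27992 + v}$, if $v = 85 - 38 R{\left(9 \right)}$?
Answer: $- \frac{23697}{27659} \approx -0.85676$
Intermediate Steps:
$M{\left(f \right)} = 1$
$R{\left(S \right)} = 11$ ($R{\left(S \right)} = 3 - -8 = 3 + 8 = 11$)
$v = -333$ ($v = 85 - 418 = -333$)
$\frac{M{\left(43 \right)} - 23698}{27992 + v} = \frac{1 - 23698}{27992 - 333} = - \frac{23697}{27659}$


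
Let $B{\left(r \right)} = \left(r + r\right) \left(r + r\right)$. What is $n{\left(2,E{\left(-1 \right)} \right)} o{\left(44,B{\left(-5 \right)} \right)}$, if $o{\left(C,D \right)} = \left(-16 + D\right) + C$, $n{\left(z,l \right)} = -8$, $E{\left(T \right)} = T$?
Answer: $-1024$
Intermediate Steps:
$B{\left(r \right)} = 4 r^{2}$ ($B{\left(r \right)} = 2 r 2 r = 4 r^{2}$)
$o{\left(C,D \right)} = -16 + C + D$
$n{\left(2,E{\left(-1 \right)} \right)} o{\left(44,B{\left(-5 \right)} \right)} = - 8 \left(-16 + 44 + 4 \left(-5\right)^{2}\right) = - 8 \left(-16 + 44 + 4 \cdot 25\right) = - 8 \left(-16 + 44 + 100\right) = \left(-8\right) 128 = -1024$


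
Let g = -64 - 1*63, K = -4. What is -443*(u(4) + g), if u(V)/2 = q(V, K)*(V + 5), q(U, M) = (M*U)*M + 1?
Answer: -462049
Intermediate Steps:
q(U, M) = 1 + U*M**2 (q(U, M) = U*M**2 + 1 = 1 + U*M**2)
g = -127 (g = -64 - 63 = -127)
u(V) = 2*(1 + 16*V)*(5 + V) (u(V) = 2*((1 + V*(-4)**2)*(V + 5)) = 2*((1 + V*16)*(5 + V)) = 2*((1 + 16*V)*(5 + V)) = 2*(1 + 16*V)*(5 + V))
-443*(u(4) + g) = -443*(2*(1 + 16*4)*(5 + 4) - 127) = -443*(2*(1 + 64)*9 - 127) = -443*(2*65*9 - 127) = -443*(1170 - 127) = -443*1043 = -462049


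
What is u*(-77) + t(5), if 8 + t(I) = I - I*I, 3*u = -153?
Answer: 3899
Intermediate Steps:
u = -51 (u = (1/3)*(-153) = -51)
t(I) = -8 + I - I**2 (t(I) = -8 + (I - I*I) = -8 + (I - I**2) = -8 + I - I**2)
u*(-77) + t(5) = -51*(-77) + (-8 + 5 - 1*5**2) = 3927 + (-8 + 5 - 1*25) = 3927 + (-8 + 5 - 25) = 3927 - 28 = 3899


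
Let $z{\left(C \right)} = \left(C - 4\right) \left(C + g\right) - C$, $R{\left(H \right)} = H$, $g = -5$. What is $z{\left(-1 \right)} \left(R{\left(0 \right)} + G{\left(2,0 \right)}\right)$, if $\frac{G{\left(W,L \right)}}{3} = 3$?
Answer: $279$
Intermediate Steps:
$G{\left(W,L \right)} = 9$ ($G{\left(W,L \right)} = 3 \cdot 3 = 9$)
$z{\left(C \right)} = - C + \left(-5 + C\right) \left(-4 + C\right)$ ($z{\left(C \right)} = \left(C - 4\right) \left(C - 5\right) - C = \left(-4 + C\right) \left(-5 + C\right) - C = \left(-5 + C\right) \left(-4 + C\right) - C = - C + \left(-5 + C\right) \left(-4 + C\right)$)
$z{\left(-1 \right)} \left(R{\left(0 \right)} + G{\left(2,0 \right)}\right) = \left(20 + \left(-1\right)^{2} - -10\right) \left(0 + 9\right) = \left(20 + 1 + 10\right) 9 = 31 \cdot 9 = 279$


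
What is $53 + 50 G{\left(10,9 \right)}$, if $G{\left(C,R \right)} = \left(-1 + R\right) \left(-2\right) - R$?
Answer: $-1197$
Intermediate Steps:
$G{\left(C,R \right)} = 2 - 3 R$ ($G{\left(C,R \right)} = \left(2 - 2 R\right) - R = 2 - 3 R$)
$53 + 50 G{\left(10,9 \right)} = 53 + 50 \left(2 - 27\right) = 53 + 50 \left(-25\right) = 53 - 1250 = -1197$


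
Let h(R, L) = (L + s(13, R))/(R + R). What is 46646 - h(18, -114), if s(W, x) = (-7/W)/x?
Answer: 392972587/8424 ≈ 46649.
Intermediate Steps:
s(W, x) = -7/(W*x)
h(R, L) = (L - 7/(13*R))/(2*R) (h(R, L) = (L - 7/(13*R))/(R + R) = (L - 7*1/13/R)/((2*R)) = (L - 7/(13*R))*(1/(2*R)) = (L - 7/(13*R))/(2*R))
46646 - h(18, -114) = 46646 - (-7 + 13*(-114)*18)/(26*18²) = 46646 - (-7 - 26676)/(26*324) = 46646 - (-26683)/(26*324) = 46646 - 1*(-26683/8424) = 46646 + 26683/8424 = 392972587/8424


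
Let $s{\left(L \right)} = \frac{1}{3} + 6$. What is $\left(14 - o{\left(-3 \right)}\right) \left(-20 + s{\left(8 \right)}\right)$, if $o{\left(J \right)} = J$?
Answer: $- \frac{697}{3} \approx -232.33$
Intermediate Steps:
$s{\left(L \right)} = \frac{19}{3}$ ($s{\left(L \right)} = \frac{1}{3} + 6 = \frac{19}{3}$)
$\left(14 - o{\left(-3 \right)}\right) \left(-20 + s{\left(8 \right)}\right) = \left(14 - -3\right) \left(-20 + \frac{19}{3}\right) = \left(14 + 3\right) \left(- \frac{41}{3}\right) = 17 \left(- \frac{41}{3}\right) = - \frac{697}{3}$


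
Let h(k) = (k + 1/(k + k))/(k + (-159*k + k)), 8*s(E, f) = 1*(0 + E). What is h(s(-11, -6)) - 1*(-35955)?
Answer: 683036982/18997 ≈ 35955.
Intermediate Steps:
s(E, f) = E/8 (s(E, f) = (1*(0 + E))/8 = (1*E)/8 = E/8)
h(k) = -(k + 1/(2*k))/(157*k) (h(k) = (k + 1/(2*k))/(k - 158*k) = (k + 1/(2*k))/((-157*k)) = (k + 1/(2*k))*(-1/(157*k)) = -(k + 1/(2*k))/(157*k))
h(s(-11, -6)) - 1*(-35955) = (-1/157 - 1/(314*((1/8)*(-11))**2)) - 1*(-35955) = (-1/157 - 1/(314*(-11/8)**2)) + 35955 = (-1/157 - 1/314*64/121) + 35955 = (-1/157 - 32/18997) + 35955 = -153/18997 + 35955 = 683036982/18997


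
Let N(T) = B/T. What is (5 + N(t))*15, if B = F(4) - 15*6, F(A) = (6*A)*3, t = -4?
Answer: 285/2 ≈ 142.50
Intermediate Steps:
F(A) = 18*A
B = -18 (B = 18*4 - 15*6 = 72 - 3*30 = 72 - 90 = -18)
N(T) = -18/T
(5 + N(t))*15 = (5 - 18/(-4))*15 = (5 - 18*(-1/4))*15 = (5 + 9/2)*15 = (19/2)*15 = 285/2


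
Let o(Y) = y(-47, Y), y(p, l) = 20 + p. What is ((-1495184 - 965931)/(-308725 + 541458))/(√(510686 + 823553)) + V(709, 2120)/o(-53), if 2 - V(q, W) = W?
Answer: 706/9 - 2461115*√1334239/310521445187 ≈ 78.435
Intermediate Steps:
V(q, W) = 2 - W
o(Y) = -27 (o(Y) = 20 - 47 = -27)
((-1495184 - 965931)/(-308725 + 541458))/(√(510686 + 823553)) + V(709, 2120)/o(-53) = ((-1495184 - 965931)/(-308725 + 541458))/(√(510686 + 823553)) + (2 - 1*2120)/(-27) = (-2461115/232733)/(√1334239) + (2 - 2120)*(-1/27) = (-2461115*1/232733)*(√1334239/1334239) - 2118*(-1/27) = -2461115*√1334239/310521445187 + 706/9 = 706/9 - 2461115*√1334239/310521445187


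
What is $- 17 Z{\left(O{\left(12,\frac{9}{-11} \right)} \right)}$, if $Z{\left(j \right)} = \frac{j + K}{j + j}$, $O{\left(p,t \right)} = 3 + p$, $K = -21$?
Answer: $\frac{17}{5} \approx 3.4$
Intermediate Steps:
$Z{\left(j \right)} = \frac{-21 + j}{2 j}$ ($Z{\left(j \right)} = \frac{j - 21}{j + j} = \frac{-21 + j}{2 j}$)
$- 17 Z{\left(O{\left(12,\frac{9}{-11} \right)} \right)} = - 17 \frac{-21 + \left(3 + 12\right)}{2 \left(3 + 12\right)} = - 17 \frac{-21 + 15}{2 \cdot 15} = - 17 \cdot \frac{1}{2} \cdot \frac{1}{15} \left(-6\right) = \left(-17\right) \left(- \frac{1}{5}\right) = \frac{17}{5}$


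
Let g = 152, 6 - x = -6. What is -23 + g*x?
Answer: 1801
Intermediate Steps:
x = 12 (x = 6 - 1*(-6) = 6 + 6 = 12)
-23 + g*x = -23 + 152*12 = -23 + 1824 = 1801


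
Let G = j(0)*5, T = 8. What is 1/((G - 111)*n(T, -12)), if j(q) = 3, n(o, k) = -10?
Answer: 1/960 ≈ 0.0010417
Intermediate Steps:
G = 15 (G = 3*5 = 15)
1/((G - 111)*n(T, -12)) = 1/((15 - 111)*(-10)) = 1/(-96*(-10)) = 1/960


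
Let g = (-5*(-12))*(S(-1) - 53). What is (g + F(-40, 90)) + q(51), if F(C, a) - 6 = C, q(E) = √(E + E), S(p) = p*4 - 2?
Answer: -3574 + √102 ≈ -3563.9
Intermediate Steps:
S(p) = -2 + 4*p (S(p) = 4*p - 2 = -2 + 4*p)
q(E) = √2*√E (q(E) = √(2*E) = √2*√E)
F(C, a) = 6 + C
g = -3540 (g = (-5*(-12))*((-2 + 4*(-1)) - 53) = 60*((-2 - 4) - 53) = 60*(-6 - 53) = 60*(-59) = -3540)
(g + F(-40, 90)) + q(51) = (-3540 + (6 - 40)) + √2*√51 = (-3540 - 34) + √102 = -3574 + √102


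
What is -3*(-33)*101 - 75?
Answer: 9924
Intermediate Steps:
-3*(-33)*101 - 75 = 99*101 - 75 = 9999 - 75 = 9924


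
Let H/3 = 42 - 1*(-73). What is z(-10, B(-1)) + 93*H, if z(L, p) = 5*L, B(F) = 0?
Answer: 32035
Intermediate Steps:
H = 345 (H = 3*(42 - 1*(-73)) = 3*(42 + 73) = 3*115 = 345)
z(-10, B(-1)) + 93*H = 5*(-10) + 93*345 = -50 + 32085 = 32035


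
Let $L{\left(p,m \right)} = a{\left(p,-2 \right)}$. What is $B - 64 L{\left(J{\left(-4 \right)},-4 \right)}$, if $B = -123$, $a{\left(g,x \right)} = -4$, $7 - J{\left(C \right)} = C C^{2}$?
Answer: $133$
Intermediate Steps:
$J{\left(C \right)} = 7 - C^{3}$ ($J{\left(C \right)} = 7 - C C^{2} = 7 - C^{3}$)
$L{\left(p,m \right)} = -4$
$B - 64 L{\left(J{\left(-4 \right)},-4 \right)} = -123 - -256 = -123 + 256 = 133$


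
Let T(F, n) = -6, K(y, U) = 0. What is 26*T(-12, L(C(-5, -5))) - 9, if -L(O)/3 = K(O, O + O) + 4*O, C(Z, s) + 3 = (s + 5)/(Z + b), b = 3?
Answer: -165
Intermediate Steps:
C(Z, s) = -3 + (5 + s)/(3 + Z) (C(Z, s) = -3 + (s + 5)/(Z + 3) = -3 + (5 + s)/(3 + Z))
L(O) = -12*O (L(O) = -3*(0 + 4*O) = -12*O)
26*T(-12, L(C(-5, -5))) - 9 = 26*(-6) - 9 = -156 - 9 = -165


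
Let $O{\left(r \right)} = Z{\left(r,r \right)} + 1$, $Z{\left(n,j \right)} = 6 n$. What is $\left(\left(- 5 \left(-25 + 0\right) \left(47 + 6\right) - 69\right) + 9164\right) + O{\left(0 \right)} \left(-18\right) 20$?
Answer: $15360$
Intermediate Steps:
$O{\left(r \right)} = 1 + 6 r$ ($O{\left(r \right)} = 6 r + 1 = 1 + 6 r$)
$\left(\left(- 5 \left(-25 + 0\right) \left(47 + 6\right) - 69\right) + 9164\right) + O{\left(0 \right)} \left(-18\right) 20 = \left(\left(- 5 \left(-25 + 0\right) \left(47 + 6\right) - 69\right) + 9164\right) + \left(1 + 6 \cdot 0\right) \left(-18\right) 20 = \left(\left(- 5 \left(\left(-25\right) 53\right) - 69\right) + 9164\right) + \left(1 + 0\right) \left(-18\right) 20 = \left(\left(\left(-5\right) \left(-1325\right) - 69\right) + 9164\right) + 1 \left(-18\right) 20 = \left(\left(6625 - 69\right) + 9164\right) - 360 = \left(6556 + 9164\right) - 360 = 15720 - 360 = 15360$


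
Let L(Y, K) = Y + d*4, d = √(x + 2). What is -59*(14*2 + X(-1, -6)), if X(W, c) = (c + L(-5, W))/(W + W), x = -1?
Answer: -3717/2 ≈ -1858.5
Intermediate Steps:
d = 1 (d = √(-1 + 2) = √1 = 1)
L(Y, K) = 4 + Y (L(Y, K) = Y + 1*4 = Y + 4 = 4 + Y)
X(W, c) = (-1 + c)/(2*W) (X(W, c) = (c + (4 - 5))/(W + W) = (c - 1)/((2*W)) = (-1 + c)*(1/(2*W)) = (-1 + c)/(2*W))
-59*(14*2 + X(-1, -6)) = -59*(14*2 + (½)*(-1 - 6)/(-1)) = -59*(28 + (½)*(-1)*(-7)) = -59*(28 + 7/2) = -59*63/2 = -3717/2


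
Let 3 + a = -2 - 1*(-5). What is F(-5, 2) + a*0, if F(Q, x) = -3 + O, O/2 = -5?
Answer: -13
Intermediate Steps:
O = -10 (O = 2*(-5) = -10)
a = 0 (a = -3 + (-2 - 1*(-5)) = -3 + (-2 + 5) = -3 + 3 = 0)
F(Q, x) = -13 (F(Q, x) = -3 - 10 = -13)
F(-5, 2) + a*0 = -13 + 0*0 = -13 + 0 = -13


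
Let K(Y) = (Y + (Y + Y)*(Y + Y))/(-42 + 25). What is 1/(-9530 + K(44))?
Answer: -17/169798 ≈ -0.00010012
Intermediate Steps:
K(Y) = -4*Y**2/17 - Y/17 (K(Y) = (Y + (2*Y)*(2*Y))/(-17) = (Y + 4*Y**2)*(-1/17) = -4*Y**2/17 - Y/17)
1/(-9530 + K(44)) = 1/(-9530 - 1/17*44*(1 + 4*44)) = 1/(-9530 - 1/17*44*(1 + 176)) = 1/(-9530 - 1/17*44*177) = 1/(-9530 - 7788/17) = 1/(-169798/17) = -17/169798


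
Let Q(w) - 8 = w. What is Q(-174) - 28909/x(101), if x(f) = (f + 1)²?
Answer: -1755973/10404 ≈ -168.78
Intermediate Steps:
Q(w) = 8 + w
x(f) = (1 + f)²
Q(-174) - 28909/x(101) = (8 - 174) - 28909/((1 + 101)²) = -166 - 28909/(102²) = -166 - 28909/10404 = -1755973/10404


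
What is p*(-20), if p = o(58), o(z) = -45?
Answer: 900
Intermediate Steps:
p = -45
p*(-20) = -45*(-20) = 900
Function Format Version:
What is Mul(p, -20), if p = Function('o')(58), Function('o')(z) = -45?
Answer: 900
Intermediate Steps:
p = -45
Mul(p, -20) = Mul(-45, -20) = 900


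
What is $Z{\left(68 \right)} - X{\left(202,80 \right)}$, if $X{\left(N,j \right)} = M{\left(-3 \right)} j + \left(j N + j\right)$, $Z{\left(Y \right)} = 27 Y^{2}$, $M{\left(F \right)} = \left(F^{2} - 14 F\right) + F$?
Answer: $104768$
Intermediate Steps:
$M{\left(F \right)} = F^{2} - 13 F$
$X{\left(N,j \right)} = 49 j + N j$ ($X{\left(N,j \right)} = - 3 \left(-13 - 3\right) j + \left(j N + j\right) = \left(-3\right) \left(-16\right) j + \left(N j + j\right) = 48 j + \left(j + N j\right) = 49 j + N j$)
$Z{\left(68 \right)} - X{\left(202,80 \right)} = 27 \cdot 68^{2} - 80 \left(49 + 202\right) = 27 \cdot 4624 - 80 \cdot 251 = 124848 - 20080 = 104768$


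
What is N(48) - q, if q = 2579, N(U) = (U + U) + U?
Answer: -2435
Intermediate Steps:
N(U) = 3*U (N(U) = 2*U + U = 3*U)
N(48) - q = 3*48 - 1*2579 = 144 - 2579 = -2435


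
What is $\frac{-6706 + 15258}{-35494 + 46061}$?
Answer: $\frac{8552}{10567} \approx 0.80931$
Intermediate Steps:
$\frac{-6706 + 15258}{-35494 + 46061} = \frac{8552}{10567}$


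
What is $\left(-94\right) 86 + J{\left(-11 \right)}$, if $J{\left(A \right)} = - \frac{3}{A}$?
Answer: $- \frac{88921}{11} \approx -8083.7$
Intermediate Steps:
$\left(-94\right) 86 + J{\left(-11 \right)} = \left(-94\right) 86 - \frac{3}{-11} = -8084 - - \frac{3}{11} = -8084 + \frac{3}{11} = - \frac{88921}{11}$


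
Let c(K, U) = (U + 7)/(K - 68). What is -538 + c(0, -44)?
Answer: -36547/68 ≈ -537.46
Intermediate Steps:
c(K, U) = (7 + U)/(-68 + K)
-538 + c(0, -44) = -538 + (7 - 44)/(-68 + 0) = -538 - 37/(-68) = -538 - 1/68*(-37) = -538 + 37/68 = -36547/68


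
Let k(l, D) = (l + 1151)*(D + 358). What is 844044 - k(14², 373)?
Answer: -140613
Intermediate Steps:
k(l, D) = (358 + D)*(1151 + l) (k(l, D) = (1151 + l)*(358 + D) = (358 + D)*(1151 + l))
844044 - k(14², 373) = 844044 - (412058 + 358*14² + 1151*373 + 373*14²) = 844044 - (412058 + 358*196 + 429323 + 373*196) = 844044 - (412058 + 70168 + 429323 + 73108) = 844044 - 1*984657 = 844044 - 984657 = -140613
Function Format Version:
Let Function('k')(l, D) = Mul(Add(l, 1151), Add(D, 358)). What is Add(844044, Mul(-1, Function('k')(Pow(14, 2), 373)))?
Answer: -140613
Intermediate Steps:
Function('k')(l, D) = Mul(Add(358, D), Add(1151, l)) (Function('k')(l, D) = Mul(Add(1151, l), Add(358, D)) = Mul(Add(358, D), Add(1151, l)))
Add(844044, Mul(-1, Function('k')(Pow(14, 2), 373))) = Add(844044, Mul(-1, Add(412058, Mul(358, Pow(14, 2)), Mul(1151, 373), Mul(373, Pow(14, 2))))) = Add(844044, Mul(-1, Add(412058, Mul(358, 196), 429323, Mul(373, 196)))) = Add(844044, Mul(-1, Add(412058, 70168, 429323, 73108))) = Add(844044, Mul(-1, 984657)) = Add(844044, -984657) = -140613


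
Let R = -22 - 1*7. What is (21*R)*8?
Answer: -4872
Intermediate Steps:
R = -29 (R = -22 - 7 = -29)
(21*R)*8 = (21*(-29))*8 = -609*8 = -4872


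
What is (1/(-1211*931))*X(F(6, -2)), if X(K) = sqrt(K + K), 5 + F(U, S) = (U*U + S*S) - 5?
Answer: -2*sqrt(15)/1127441 ≈ -6.8704e-6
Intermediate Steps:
F(U, S) = -10 + S**2 + U**2 (F(U, S) = -5 + ((U*U + S*S) - 5) = -5 + ((U**2 + S**2) - 5) = -5 + ((S**2 + U**2) - 5) = -5 + (-5 + S**2 + U**2) = -10 + S**2 + U**2)
X(K) = sqrt(2)*sqrt(K) (X(K) = sqrt(2*K) = sqrt(2)*sqrt(K))
(1/(-1211*931))*X(F(6, -2)) = (1/(-1211*931))*(sqrt(2)*sqrt(-10 + (-2)**2 + 6**2)) = (-1/1211*1/931)*(sqrt(2)*sqrt(-10 + 4 + 36)) = -sqrt(2)*sqrt(30)/1127441 = -2*sqrt(15)/1127441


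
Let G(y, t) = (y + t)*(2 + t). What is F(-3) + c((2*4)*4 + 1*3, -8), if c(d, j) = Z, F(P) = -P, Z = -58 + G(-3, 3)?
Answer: -55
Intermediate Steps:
G(y, t) = (2 + t)*(t + y) (G(y, t) = (t + y)*(2 + t) = (2 + t)*(t + y))
Z = -58 (Z = -58 + (3**2 + 2*3 + 2*(-3) + 3*(-3)) = -58 + (9 + 6 - 6 - 9) = -58 + 0 = -58)
c(d, j) = -58
F(-3) + c((2*4)*4 + 1*3, -8) = -1*(-3) - 58 = 3 - 58 = -55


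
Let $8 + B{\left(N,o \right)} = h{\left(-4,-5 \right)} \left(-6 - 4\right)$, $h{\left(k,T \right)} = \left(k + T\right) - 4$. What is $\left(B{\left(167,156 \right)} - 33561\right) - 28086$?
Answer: $-61525$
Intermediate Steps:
$h{\left(k,T \right)} = -4 + T + k$ ($h{\left(k,T \right)} = \left(T + k\right) - 4 = -4 + T + k$)
$B{\left(N,o \right)} = 122$ ($B{\left(N,o \right)} = -8 + \left(-4 - 5 - 4\right) \left(-6 - 4\right) = -8 - -130 = -8 + 130 = 122$)
$\left(B{\left(167,156 \right)} - 33561\right) - 28086 = \left(122 - 33561\right) - 28086 = -33439 - 28086 = -61525$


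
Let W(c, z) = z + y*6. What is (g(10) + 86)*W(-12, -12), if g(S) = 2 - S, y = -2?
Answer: -1872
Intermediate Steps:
W(c, z) = -12 + z (W(c, z) = z - 2*6 = z - 12 = -12 + z)
(g(10) + 86)*W(-12, -12) = ((2 - 1*10) + 86)*(-12 - 12) = ((2 - 10) + 86)*(-24) = (-8 + 86)*(-24) = 78*(-24) = -1872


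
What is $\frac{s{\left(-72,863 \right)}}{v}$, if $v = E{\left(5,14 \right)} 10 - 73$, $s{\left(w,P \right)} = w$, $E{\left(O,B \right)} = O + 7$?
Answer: $- \frac{72}{47} \approx -1.5319$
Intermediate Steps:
$E{\left(O,B \right)} = 7 + O$
$v = 47$ ($v = \left(7 + 5\right) 10 - 73 = 12 \cdot 10 - 73 = 120 - 73 = 47$)
$\frac{s{\left(-72,863 \right)}}{v} = - \frac{72}{47}$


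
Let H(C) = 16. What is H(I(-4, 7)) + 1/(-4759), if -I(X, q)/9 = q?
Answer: 76143/4759 ≈ 16.000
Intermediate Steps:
I(X, q) = -9*q
H(I(-4, 7)) + 1/(-4759) = 16 + 1/(-4759) = 16 - 1/4759 = 76143/4759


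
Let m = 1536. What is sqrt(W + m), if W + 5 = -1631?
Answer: 10*I ≈ 10.0*I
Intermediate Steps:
W = -1636 (W = -5 - 1631 = -1636)
sqrt(W + m) = sqrt(-1636 + 1536) = sqrt(-100) = 10*I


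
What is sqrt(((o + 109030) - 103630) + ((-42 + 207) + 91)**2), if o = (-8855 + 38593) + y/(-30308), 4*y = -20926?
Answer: sqrt(92476764414638)/30308 ≈ 317.29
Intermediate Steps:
y = -10463/2 (y = (1/4)*(-20926) = -10463/2 ≈ -5231.5)
o = 1802609071/60616 (o = (-8855 + 38593) - 10463/2/(-30308) = 29738 - 10463/2*(-1/30308) = 29738 + 10463/60616 = 1802609071/60616 ≈ 29738.)
sqrt(((o + 109030) - 103630) + ((-42 + 207) + 91)**2) = sqrt(((1802609071/60616 + 109030) - 103630) + ((-42 + 207) + 91)**2) = sqrt((8411571551/60616 - 103630) + (165 + 91)**2) = sqrt(2129935471/60616 + 256**2) = sqrt(2129935471/60616 + 65536) = sqrt(6102465647/60616) = sqrt(92476764414638)/30308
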